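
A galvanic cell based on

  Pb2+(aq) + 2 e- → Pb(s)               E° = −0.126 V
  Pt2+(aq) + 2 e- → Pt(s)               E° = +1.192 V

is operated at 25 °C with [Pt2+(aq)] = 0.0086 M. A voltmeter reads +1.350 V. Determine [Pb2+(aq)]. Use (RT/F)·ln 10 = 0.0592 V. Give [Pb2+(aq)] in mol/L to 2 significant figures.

With Pt²⁺/Pt at the cathode and Pb²⁺/Pb at the anode, E°cell = +1.192 − (−0.126) = +1.318 V (n = 2).
Since E = E° − (0.0592/n)·log Q, log Q = n(E° − E)/0.0592 = −1.081.
The balanced reaction is Pt2+(aq) + Pb(s) → Pt(s) + Pb2+(aq), so Q = [Pb2+(aq)] / [Pt2+(aq)].
Substituting the known concentrations and solving, log [Pb2+(aq)] = −3.147 and [Pb2+(aq)] = 0.00071 M.

0.00071 M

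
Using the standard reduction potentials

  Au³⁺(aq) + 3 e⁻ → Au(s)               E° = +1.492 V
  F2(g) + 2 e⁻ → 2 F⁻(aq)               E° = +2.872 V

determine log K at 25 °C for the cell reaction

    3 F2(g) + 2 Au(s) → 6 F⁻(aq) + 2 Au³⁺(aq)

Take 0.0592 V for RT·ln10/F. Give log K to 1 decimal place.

log K = 139.9

The F₂/F⁻ couple is reduced (cathode); E°cell = +2.872 − (+1.492) = +1.380 V with n = 6.
At equilibrium E = 0, so log K = nE°cell / 0.0592 = (6)(+1.380) / 0.0592 = 139.9.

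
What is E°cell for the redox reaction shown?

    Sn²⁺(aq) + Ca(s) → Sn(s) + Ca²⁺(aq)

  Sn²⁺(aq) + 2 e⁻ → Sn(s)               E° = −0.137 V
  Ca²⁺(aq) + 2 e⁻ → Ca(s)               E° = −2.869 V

+2.732 V

In the reaction as written, Sn²⁺(aq) is reduced (cathode) and Ca²⁺(aq) is produced by oxidation at the anode.
E°cell = E°(cathode) − E°(anode) = −0.137 − (−2.869) = +2.732 V.
The positive value indicates the reaction is spontaneous as written.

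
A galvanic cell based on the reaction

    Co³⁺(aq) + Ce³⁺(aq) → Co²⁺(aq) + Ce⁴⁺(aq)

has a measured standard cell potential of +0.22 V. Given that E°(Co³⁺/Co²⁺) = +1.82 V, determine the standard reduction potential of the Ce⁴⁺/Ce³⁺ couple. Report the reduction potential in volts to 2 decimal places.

+1.60 V

In the reaction as written the Co³⁺/Co²⁺ couple is reduced (cathode) and Ce⁴⁺/Ce³⁺ is oxidized (anode), so E°cell = E°(Co³⁺/Co²⁺) − E°(Ce⁴⁺/Ce³⁺).
E°(Ce⁴⁺/Ce³⁺) = E°(cathode) − E°cell = +1.82 − (+0.22) = +1.60 V.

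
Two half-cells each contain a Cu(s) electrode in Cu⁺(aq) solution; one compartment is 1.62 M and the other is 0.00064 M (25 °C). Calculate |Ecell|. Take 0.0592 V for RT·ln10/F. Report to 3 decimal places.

For a concentration cell E°cell = 0, since both electrodes use the same couple.
The compartment with the higher Cu⁺(aq) concentration (1.62 M) acts as the cathode; ions are reduced there and produced at the dilute (0.00064 M) anode.
With n = 1, Ecell = −(0.0592/1)·log([dilute]/[conc]) = −(0.0592/1)·log(0.00064/1.62) = +0.201 V.

0.201 V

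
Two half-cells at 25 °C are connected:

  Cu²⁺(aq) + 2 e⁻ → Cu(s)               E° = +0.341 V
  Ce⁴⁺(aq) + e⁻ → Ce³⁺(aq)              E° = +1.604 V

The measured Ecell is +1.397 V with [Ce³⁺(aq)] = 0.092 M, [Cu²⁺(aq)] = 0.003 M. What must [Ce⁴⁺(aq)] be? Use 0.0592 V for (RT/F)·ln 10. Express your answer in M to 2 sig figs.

The Ce⁴⁺/Ce³⁺ couple has the larger reduction potential, so it is the cathode: E°cell = +1.604 − (+0.341) = +1.263 V and n = 2.
Rearranging E = E° − (0.0592/n)·log Q gives log Q = 2(+1.263 − (+1.397))/0.0592 = −4.527.
For 2 Ce⁴⁺(aq) + Cu(s) → 2 Ce³⁺(aq) + Cu²⁺(aq), the reaction quotient is Q = ([Ce³⁺(aq)]^2·[Cu²⁺(aq)]) / [Ce⁴⁺(aq)]^2.
Substituting the known concentrations and solving, log [Ce⁴⁺(aq)] = −0.034 and [Ce⁴⁺(aq)] = 0.92 M.

0.92 M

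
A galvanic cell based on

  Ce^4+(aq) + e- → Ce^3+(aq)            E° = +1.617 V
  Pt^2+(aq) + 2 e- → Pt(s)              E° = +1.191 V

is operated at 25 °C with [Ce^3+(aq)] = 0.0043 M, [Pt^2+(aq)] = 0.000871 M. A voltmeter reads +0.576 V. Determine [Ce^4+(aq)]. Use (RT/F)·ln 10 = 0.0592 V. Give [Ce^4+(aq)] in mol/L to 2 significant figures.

The Ce⁴⁺/Ce³⁺ couple has the larger reduction potential, so it is the cathode: E°cell = +1.617 − (+1.191) = +0.426 V and n = 2.
Since E = E° − (0.0592/n)·log Q, log Q = n(E° − E)/0.0592 = −5.068.
The balanced reaction is 2 Ce^4+(aq) + Pt(s) → 2 Ce^3+(aq) + Pt^2+(aq), so Q = ([Ce^3+(aq)]^2·[Pt^2+(aq)]) / [Ce^4+(aq)]^2.
Substituting the known concentrations and solving, log [Ce^4+(aq)] = −1.363 and [Ce^4+(aq)] = 0.043 M.

0.043 M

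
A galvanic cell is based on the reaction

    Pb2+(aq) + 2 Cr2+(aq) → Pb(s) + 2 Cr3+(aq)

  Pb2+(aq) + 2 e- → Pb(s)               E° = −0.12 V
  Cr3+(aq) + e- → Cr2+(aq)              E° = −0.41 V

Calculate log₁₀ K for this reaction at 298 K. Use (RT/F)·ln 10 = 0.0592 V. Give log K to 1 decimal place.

log K = 9.8

The Pb²⁺/Pb couple is reduced (cathode); E°cell = −0.12 − (−0.41) = +0.29 V with n = 2.
At equilibrium E = 0, so log K = nE°cell / 0.0592 = (2)(+0.29) / 0.0592 = 9.8.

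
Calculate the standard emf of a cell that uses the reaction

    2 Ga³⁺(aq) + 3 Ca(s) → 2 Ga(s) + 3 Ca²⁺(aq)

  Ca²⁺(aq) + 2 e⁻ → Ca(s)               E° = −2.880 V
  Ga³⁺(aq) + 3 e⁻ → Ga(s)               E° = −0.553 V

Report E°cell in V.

Ga³⁺(aq) gains electrons, so the Ga³⁺/Ga couple is the cathode; the Ca²⁺/Ca couple is the anode.
E°cell = E°(cathode) − E°(anode) = −0.553 − (−2.880) = +2.327 V.

+2.327 V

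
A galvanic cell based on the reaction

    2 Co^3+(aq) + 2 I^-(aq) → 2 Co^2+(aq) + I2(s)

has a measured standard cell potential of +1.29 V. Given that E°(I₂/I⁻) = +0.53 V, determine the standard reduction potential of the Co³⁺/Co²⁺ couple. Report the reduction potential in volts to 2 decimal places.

In the reaction as written the Co³⁺/Co²⁺ couple is reduced (cathode) and I₂/I⁻ is oxidized (anode), so E°cell = E°(Co³⁺/Co²⁺) − E°(I₂/I⁻).
E°(Co³⁺/Co²⁺) = E°cell + E°(anode) = +1.29 + (+0.53) = +1.82 V.

+1.82 V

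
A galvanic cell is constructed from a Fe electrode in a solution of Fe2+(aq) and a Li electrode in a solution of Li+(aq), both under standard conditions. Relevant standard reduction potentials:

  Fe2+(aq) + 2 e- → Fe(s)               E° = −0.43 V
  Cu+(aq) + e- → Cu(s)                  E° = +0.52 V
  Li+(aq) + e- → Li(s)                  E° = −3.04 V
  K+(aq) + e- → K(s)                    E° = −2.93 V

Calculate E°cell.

The Fe²⁺/Fe couple has the higher E°, so Fe ion is reduced (cathode) and Li is oxidized (anode).
E°cell = E°(cathode) − E°(anode) = −0.43 − (−3.04) = +2.61 V.

+2.61 V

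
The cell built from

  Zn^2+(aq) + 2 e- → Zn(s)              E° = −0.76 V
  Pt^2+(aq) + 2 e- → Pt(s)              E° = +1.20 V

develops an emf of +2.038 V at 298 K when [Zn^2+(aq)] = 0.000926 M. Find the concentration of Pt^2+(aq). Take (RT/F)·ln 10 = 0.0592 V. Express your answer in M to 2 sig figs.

The Pt²⁺/Pt couple has the larger reduction potential, so it is the cathode: E°cell = +1.20 − (−0.76) = +1.96 V and n = 2.
From the Nernst equation, log Q = n(E° − E)/0.0592 = 2·(+1.96 − (+2.038))/0.0592 = −2.635.
Balancing electrons gives Pt^2+(aq) + Zn(s) → Pt(s) + Zn^2+(aq); thus Q = [Zn^2+(aq)] / [Pt^2+(aq)].
Substituting the known concentrations and solving, log [Pt^2+(aq)] = −0.398 and [Pt^2+(aq)] = 0.40 M.

0.40 M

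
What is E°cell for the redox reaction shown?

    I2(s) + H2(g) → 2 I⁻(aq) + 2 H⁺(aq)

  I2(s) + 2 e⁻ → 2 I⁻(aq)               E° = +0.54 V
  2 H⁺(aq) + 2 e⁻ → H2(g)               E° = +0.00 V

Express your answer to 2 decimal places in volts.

I2(s) gains electrons, so the I₂/I⁻ couple is the cathode; the 2H⁺/H₂ couple is the anode.
E°cell = E°(cathode) − E°(anode) = +0.54 − (+0.00) = +0.54 V.

+0.54 V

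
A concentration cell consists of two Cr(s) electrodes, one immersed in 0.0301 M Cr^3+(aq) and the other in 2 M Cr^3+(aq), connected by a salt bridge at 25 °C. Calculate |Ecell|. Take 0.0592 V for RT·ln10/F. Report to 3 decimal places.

0.036 V

For a concentration cell E°cell = 0, since both electrodes use the same couple.
The compartment with the higher Cr^3+(aq) concentration (2 M) acts as the cathode; ions are reduced there and produced at the dilute (0.0301 M) anode.
With n = 3, Ecell = −(0.0592/3)·log([dilute]/[conc]) = −(0.0592/3)·log(0.0301/2) = +0.036 V.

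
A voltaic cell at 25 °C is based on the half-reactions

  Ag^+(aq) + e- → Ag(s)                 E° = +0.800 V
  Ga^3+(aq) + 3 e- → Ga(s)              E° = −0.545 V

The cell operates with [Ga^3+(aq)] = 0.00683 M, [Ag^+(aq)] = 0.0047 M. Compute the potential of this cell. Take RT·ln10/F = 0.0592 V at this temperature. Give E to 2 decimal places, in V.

The Ag⁺/Ag couple has the more positive E°, so it is the cathode; Ga³⁺/Ga is the anode.
E°cell = E°cat − E°an = +0.800 − (−0.545) = +1.345 V; n = 3.
The balanced reaction is 3 Ag^+(aq) + Ga(s) → 3 Ag(s) + Ga^3+(aq), so Q = [Ga^3+(aq)] / [Ag^+(aq)]^3 = 6.58×10^4 and log Q = 4.818.
Applying E = E° − (RT ln10/nF)·log Q gives +1.345 − (0.0592/3)(4.818) = +1.25 V.

+1.25 V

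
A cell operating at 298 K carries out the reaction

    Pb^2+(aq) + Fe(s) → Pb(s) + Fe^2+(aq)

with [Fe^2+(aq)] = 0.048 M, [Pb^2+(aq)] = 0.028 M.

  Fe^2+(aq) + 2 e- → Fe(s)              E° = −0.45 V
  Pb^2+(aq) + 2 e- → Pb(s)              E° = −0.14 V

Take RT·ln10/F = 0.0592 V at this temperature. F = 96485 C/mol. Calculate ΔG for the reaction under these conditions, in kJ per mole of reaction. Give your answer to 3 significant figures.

−58.5 kJ/mol

With Pb²⁺/Pb reduced at the cathode, E°cell = −0.14 − (−0.45) = +0.31 V and n = 2.
The reaction quotient is [Fe^2+(aq)] / [Pb^2+(aq)] = 1.71; by Nernst, E = +0.31 − (0.0592/2)(0.234) = +0.3031 V.
ΔG = −nFE = −(2)(96485)(+0.3031) J/mol = −58.5 kJ/mol.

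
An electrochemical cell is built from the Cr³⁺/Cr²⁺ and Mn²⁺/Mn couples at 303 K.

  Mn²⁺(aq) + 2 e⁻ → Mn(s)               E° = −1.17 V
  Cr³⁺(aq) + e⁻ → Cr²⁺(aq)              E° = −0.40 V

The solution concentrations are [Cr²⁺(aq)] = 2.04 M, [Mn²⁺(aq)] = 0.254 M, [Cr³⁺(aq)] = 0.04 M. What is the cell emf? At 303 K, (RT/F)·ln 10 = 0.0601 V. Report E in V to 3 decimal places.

+0.685 V

Cr³⁺/Cr²⁺ is reduced (cathode, E° = −0.40 V) and Mn²⁺/Mn is oxidized (anode).
E°cell = E°cat − E°an = −0.40 − (−1.17) = +0.77 V; n = 2.
The balanced reaction is 2 Cr³⁺(aq) + Mn(s) → 2 Cr²⁺(aq) + Mn²⁺(aq), so Q = ([Cr²⁺(aq)]^2·[Mn²⁺(aq)]) / [Cr³⁺(aq)]^2 = 661 and log Q = 2.820.
Applying E = E° − (RT ln10/nF)·log Q gives +0.77 − (0.0601/2)(2.820) = +0.685 V.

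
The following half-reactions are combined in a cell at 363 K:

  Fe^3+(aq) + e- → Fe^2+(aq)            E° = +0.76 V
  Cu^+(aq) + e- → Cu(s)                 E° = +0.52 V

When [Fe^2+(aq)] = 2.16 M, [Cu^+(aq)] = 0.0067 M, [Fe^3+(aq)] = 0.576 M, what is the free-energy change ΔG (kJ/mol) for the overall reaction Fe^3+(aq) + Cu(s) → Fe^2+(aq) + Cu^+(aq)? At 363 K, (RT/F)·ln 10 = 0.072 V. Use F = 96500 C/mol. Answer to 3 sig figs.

The standard cell potential is +0.76 − (+0.52) = +0.24 V, with n = 1 electron in the balanced equation.
Here Q = ([Fe^2+(aq)]·[Cu^+(aq)]) / [Fe^3+(aq)] = 0.0251 (log Q = −1.600), giving E = +0.24 − (0.072/1)·(−1.600) = +0.3552 V.
ΔG = −nFE = −(1)(96500)(+0.3552) J/mol = −34.3 kJ/mol.

−34.3 kJ/mol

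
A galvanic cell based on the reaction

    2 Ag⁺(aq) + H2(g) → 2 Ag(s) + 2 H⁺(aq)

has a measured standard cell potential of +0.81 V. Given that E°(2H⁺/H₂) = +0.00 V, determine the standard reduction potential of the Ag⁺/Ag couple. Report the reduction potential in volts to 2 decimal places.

+0.81 V

In the reaction as written the Ag⁺/Ag couple is reduced (cathode) and 2H⁺/H₂ is oxidized (anode), so E°cell = E°(Ag⁺/Ag) − E°(2H⁺/H₂).
E°(Ag⁺/Ag) = E°cell + E°(anode) = +0.81 + (+0.00) = +0.81 V.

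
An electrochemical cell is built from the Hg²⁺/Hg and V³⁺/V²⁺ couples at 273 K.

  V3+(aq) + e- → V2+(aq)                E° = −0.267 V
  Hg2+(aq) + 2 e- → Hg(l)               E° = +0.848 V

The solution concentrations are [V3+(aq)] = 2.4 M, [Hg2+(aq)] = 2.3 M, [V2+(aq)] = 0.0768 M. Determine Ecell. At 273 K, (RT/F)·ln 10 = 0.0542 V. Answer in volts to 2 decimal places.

+1.04 V

Since E°(Hg²⁺/Hg) > E°(V³⁺/V²⁺), Hg²⁺/Hg serves as the cathode.
E°cell = E°cat − E°an = +0.848 − (−0.267) = +1.115 V; n = 2.
For the overall reaction Hg2+(aq) + 2 V2+(aq) → Hg(l) + 2 V3+(aq), Q = [V3+(aq)]^2 / ([Hg2+(aq)]·[V2+(aq)]^2) = 425, giving log Q = 2.628.
Applying E = E° − (RT ln10/nF)·log Q gives +1.115 − (0.0542/2)(2.628) = +1.04 V.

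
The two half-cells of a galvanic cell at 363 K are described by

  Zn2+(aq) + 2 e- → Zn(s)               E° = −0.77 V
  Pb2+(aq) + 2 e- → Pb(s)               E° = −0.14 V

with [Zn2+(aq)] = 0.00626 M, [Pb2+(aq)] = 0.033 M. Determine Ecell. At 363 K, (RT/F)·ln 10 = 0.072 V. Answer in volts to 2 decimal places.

The Pb²⁺/Pb couple has the more positive E°, so it is the cathode; Zn²⁺/Zn is the anode.
E°cell = −0.14 − (−0.77) = +0.63 V, with n = 2 electrons transferred.
For the overall reaction Pb2+(aq) + Zn(s) → Pb(s) + Zn2+(aq), Q = [Zn2+(aq)] / [Pb2+(aq)] = 0.19, giving log Q = −0.722.
By the Nernst equation, E = +0.63 − (0.072/2)·(−0.722) = +0.66 V.

+0.66 V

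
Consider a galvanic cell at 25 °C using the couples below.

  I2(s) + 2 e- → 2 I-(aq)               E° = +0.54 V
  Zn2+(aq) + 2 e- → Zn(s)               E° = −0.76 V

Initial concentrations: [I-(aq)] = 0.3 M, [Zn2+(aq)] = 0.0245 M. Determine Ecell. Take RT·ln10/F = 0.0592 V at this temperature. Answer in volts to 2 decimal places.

+1.38 V

Since E°(I₂/I⁻) > E°(Zn²⁺/Zn), I₂/I⁻ serves as the cathode.
E°cell = +0.54 − (−0.76) = +1.30 V, with n = 2 electrons transferred.
For the overall reaction I2(s) + Zn(s) → 2 I-(aq) + Zn2+(aq), Q = [I-(aq)]^2·[Zn2+(aq)] = 0.0022, giving log Q = −2.657.
Applying E = E° − (RT ln10/nF)·log Q gives +1.30 − (0.0592/2)(−2.657) = +1.38 V.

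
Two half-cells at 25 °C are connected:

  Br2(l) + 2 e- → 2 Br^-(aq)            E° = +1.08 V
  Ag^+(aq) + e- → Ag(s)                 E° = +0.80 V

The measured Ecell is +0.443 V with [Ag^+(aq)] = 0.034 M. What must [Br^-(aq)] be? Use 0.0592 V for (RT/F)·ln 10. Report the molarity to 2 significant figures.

Br₂/Br⁻ is the cathode (higher E°); E°cell = +1.08 − (+0.80) = +0.28 V with n = 2.
Since E = E° − (0.0592/n)·log Q, log Q = n(E° − E)/0.0592 = −5.507.
The balanced reaction is Br2(l) + 2 Ag(s) → 2 Br^-(aq) + 2 Ag^+(aq), so Q = [Br^-(aq)]^2·[Ag^+(aq)]^2.
Isolating [Br^-(aq)] in Q = 10^{−5.507} yields log [Br^-(aq)] = −1.285, i.e. 0.052 M.

0.052 M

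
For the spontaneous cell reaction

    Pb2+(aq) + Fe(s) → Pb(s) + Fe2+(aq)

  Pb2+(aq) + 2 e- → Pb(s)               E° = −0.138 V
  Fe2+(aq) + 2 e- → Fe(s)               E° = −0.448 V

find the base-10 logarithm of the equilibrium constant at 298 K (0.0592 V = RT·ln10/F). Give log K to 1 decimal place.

log K = 10.5

The Pb²⁺/Pb couple is reduced (cathode); E°cell = −0.138 − (−0.448) = +0.310 V with n = 2.
At equilibrium E = 0, so log K = nE°cell / 0.0592 = (2)(+0.310) / 0.0592 = 10.5.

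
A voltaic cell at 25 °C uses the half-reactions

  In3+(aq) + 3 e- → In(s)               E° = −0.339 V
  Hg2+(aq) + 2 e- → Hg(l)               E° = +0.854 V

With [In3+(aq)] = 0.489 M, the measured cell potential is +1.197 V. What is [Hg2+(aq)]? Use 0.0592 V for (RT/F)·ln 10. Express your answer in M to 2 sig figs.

Hg²⁺/Hg is the cathode (higher E°); E°cell = +0.854 − (−0.339) = +1.193 V with n = 6.
Rearranging E = E° − (0.0592/n)·log Q gives log Q = 6(+1.193 − (+1.197))/0.0592 = −0.405.
The balanced reaction is 3 Hg2+(aq) + 2 In(s) → 3 Hg(l) + 2 In3+(aq), so Q = [In3+(aq)]^2 / [Hg2+(aq)]^3.
Substituting the known concentrations and solving, log [Hg2+(aq)] = −0.072 and [Hg2+(aq)] = 0.85 M.

0.85 M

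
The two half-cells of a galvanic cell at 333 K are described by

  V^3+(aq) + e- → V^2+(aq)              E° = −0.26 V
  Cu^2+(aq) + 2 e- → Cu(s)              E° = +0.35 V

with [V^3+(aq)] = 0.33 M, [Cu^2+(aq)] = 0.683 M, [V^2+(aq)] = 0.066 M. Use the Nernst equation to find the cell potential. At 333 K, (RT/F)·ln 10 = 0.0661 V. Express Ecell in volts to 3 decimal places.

The Cu²⁺/Cu couple has the more positive E°, so it is the cathode; V³⁺/V²⁺ is the anode.
E°cell = +0.35 − (−0.26) = +0.61 V, with n = 2 electrons transferred.
Balancing gives Cu^2+(aq) + 2 V^2+(aq) → Cu(s) + 2 V^3+(aq); hence Q = [V^3+(aq)]^2 / ([Cu^2+(aq)]·[V^2+(aq)]^2) = 36.6 (log Q = 1.564).
Applying E = E° − (RT ln10/nF)·log Q gives +0.61 − (0.0661/2)(1.564) = +0.558 V.

+0.558 V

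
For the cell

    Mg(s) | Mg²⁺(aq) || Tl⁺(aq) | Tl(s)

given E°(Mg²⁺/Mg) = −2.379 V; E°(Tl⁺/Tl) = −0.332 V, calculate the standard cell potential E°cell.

+2.047 V

By convention the left-hand electrode in cell notation is the anode (oxidation) and the right-hand electrode is the cathode (reduction).
E°cell = E°(right) − E°(left) = −0.332 − (−2.379) = +2.047 V.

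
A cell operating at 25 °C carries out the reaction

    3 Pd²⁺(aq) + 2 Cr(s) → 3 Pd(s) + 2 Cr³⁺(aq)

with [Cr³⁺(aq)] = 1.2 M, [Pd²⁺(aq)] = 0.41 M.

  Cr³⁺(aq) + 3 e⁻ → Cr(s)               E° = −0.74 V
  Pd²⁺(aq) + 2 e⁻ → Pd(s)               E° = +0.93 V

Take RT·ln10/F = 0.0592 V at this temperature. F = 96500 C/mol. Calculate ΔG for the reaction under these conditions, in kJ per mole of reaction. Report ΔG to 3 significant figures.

With Pd²⁺/Pd reduced at the cathode, E°cell = +0.93 − (−0.74) = +1.67 V and n = 6.
The reaction quotient is [Cr³⁺(aq)]^2 / [Pd²⁺(aq)]^3 = 20.9; by Nernst, E = +1.67 − (0.0592/6)(1.320) = +1.6570 V.
Finally ΔG = −nFE = −(6)(96500 C/mol)(+1.6570 V) = −959 kJ/mol.

−959 kJ/mol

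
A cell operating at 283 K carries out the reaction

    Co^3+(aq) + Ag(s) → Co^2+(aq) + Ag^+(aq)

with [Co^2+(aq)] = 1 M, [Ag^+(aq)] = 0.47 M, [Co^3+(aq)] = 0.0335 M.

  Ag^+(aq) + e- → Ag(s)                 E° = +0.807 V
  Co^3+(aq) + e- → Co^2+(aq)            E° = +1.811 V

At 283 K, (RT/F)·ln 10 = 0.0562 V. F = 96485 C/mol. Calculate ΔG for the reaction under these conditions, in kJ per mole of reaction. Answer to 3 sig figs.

−90.6 kJ/mol

E°cell = +1.811 − (+0.807) = +1.004 V; the balanced reaction transfers n = 1 electron.
Here Q = ([Co^2+(aq)]·[Ag^+(aq)]) / [Co^3+(aq)] = 14 (log Q = 1.147), giving E = +1.004 − (0.0562/1)·(1.147) = +0.9395 V.
Then ΔG = −nFE = −1 × 96485 × +0.9395 J/mol = −90.6 kJ/mol.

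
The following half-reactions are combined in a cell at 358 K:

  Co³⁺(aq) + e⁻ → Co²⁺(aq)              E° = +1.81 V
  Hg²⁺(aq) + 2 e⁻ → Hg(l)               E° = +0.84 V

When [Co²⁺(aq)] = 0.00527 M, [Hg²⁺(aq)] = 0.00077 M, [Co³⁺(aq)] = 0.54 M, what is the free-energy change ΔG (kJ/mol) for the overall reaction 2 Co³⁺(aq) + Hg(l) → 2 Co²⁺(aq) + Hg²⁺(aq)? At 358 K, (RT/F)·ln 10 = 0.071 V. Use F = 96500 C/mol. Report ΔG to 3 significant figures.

The standard cell potential is +1.81 − (+0.84) = +0.97 V, with n = 2 electrons in the balanced equation.
Q = ([Co²⁺(aq)]^2·[Hg²⁺(aq)]) / [Co³⁺(aq)]^2 = 7.33×10^−8, so log Q = −7.135 and E = +0.97 − (0.071/2)(−7.135) = +1.2233 V.
ΔG = −nFE = −(2)(96500)(+1.2233) J/mol = −236 kJ/mol.

−236 kJ/mol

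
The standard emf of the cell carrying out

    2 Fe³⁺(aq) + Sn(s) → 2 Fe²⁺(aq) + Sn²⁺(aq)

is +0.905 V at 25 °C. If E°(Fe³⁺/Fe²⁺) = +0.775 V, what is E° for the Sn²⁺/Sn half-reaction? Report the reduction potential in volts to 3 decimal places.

−0.130 V

In the reaction as written the Fe³⁺/Fe²⁺ couple is reduced (cathode) and Sn²⁺/Sn is oxidized (anode), so E°cell = E°(Fe³⁺/Fe²⁺) − E°(Sn²⁺/Sn).
E°(Sn²⁺/Sn) = E°(cathode) − E°cell = +0.775 − (+0.905) = −0.130 V.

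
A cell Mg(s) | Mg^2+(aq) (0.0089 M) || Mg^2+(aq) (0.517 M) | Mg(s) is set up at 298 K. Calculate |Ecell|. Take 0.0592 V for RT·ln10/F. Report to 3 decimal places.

0.052 V

For a concentration cell E°cell = 0, since both electrodes use the same couple.
The compartment with the higher Mg^2+(aq) concentration (0.517 M) acts as the cathode; ions are reduced there and produced at the dilute (0.0089 M) anode.
With n = 2, Ecell = −(0.0592/2)·log([dilute]/[conc]) = −(0.0592/2)·log(0.0089/0.517) = +0.052 V.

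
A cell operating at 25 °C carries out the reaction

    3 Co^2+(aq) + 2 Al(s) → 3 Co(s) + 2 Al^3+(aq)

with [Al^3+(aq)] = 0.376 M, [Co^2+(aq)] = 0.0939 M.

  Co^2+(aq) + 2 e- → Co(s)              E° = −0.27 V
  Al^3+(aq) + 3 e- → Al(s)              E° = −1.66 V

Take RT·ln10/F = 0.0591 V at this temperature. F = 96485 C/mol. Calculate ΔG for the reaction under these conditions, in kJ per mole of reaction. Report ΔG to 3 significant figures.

−792 kJ/mol

With Co²⁺/Co reduced at the cathode, E°cell = −0.27 − (−1.66) = +1.39 V and n = 6.
Q = [Al^3+(aq)]^2 / [Co^2+(aq)]^3 = 171, so log Q = 2.232 and E = +1.39 − (0.0591/6)(2.232) = +1.3680 V.
Finally ΔG = −nFE = −(6)(96485 C/mol)(+1.3680 V) = −792 kJ/mol.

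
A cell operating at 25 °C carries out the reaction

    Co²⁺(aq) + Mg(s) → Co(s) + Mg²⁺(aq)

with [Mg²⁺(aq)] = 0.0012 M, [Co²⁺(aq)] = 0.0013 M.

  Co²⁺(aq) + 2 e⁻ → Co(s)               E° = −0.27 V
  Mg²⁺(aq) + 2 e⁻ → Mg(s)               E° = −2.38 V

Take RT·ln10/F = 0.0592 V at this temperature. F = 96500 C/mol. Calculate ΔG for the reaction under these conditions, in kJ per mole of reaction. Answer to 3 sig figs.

The standard cell potential is −0.27 − (−2.38) = +2.11 V, with n = 2 electrons in the balanced equation.
Here Q = [Mg²⁺(aq)] / [Co²⁺(aq)] = 0.923 (log Q = −0.035), giving E = +2.11 − (0.0592/2)·(−0.035) = +2.1110 V.
ΔG = −nFE = −(2)(96500)(+2.1110) J/mol = −407 kJ/mol.

−407 kJ/mol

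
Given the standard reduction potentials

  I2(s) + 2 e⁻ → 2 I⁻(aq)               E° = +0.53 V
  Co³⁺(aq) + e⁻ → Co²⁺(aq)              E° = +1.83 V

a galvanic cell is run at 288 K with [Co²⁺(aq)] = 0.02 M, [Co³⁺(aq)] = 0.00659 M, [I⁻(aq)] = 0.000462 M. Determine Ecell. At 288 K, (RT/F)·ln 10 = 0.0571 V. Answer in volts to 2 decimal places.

+1.08 V

Since E°(Co³⁺/Co²⁺) > E°(I₂/I⁻), Co³⁺/Co²⁺ serves as the cathode.
The standard potential is +1.83 − (+0.53) = +1.30 V and the balanced reaction transfers n = 2 electrons.
For the overall reaction 2 Co³⁺(aq) + 2 I⁻(aq) → 2 Co²⁺(aq) + I2(s), Q = [Co²⁺(aq)]^2 / ([Co³⁺(aq)]^2·[I⁻(aq)]^2) = 4.32×10^7, giving log Q = 7.635.
E = E° − (0.0571/n)·log Q = +1.30 − (0.0571/2)(7.635) = +1.08 V.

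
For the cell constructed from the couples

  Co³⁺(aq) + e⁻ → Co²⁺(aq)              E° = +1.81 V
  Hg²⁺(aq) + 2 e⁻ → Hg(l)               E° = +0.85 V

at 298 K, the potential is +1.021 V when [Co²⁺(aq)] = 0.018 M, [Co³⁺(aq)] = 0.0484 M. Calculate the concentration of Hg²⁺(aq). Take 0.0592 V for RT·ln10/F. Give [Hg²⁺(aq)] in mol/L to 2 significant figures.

Co³⁺/Co²⁺ is the cathode (higher E°); E°cell = +1.81 − (+0.85) = +0.96 V with n = 2.
From the Nernst equation, log Q = n(E° − E)/0.0592 = 2·(+0.96 − (+1.021))/0.0592 = −2.061.
For 2 Co³⁺(aq) + Hg(l) → 2 Co²⁺(aq) + Hg²⁺(aq), the reaction quotient is Q = ([Co²⁺(aq)]^2·[Hg²⁺(aq)]) / [Co³⁺(aq)]^2.
Solving for the unknown gives log [Hg²⁺(aq)] = −1.202, so [Hg²⁺(aq)] ≈ 0.063 M.

0.063 M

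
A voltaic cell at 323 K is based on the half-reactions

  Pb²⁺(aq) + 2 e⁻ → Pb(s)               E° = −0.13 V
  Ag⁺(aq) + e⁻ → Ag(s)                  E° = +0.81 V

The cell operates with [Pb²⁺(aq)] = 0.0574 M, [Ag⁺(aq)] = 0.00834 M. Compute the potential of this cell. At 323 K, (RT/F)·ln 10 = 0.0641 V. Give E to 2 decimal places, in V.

+0.85 V

The Ag⁺/Ag couple has the more positive E°, so it is the cathode; Pb²⁺/Pb is the anode.
E°cell = E°cat − E°an = +0.81 − (−0.13) = +0.94 V; n = 2.
The balanced reaction is 2 Ag⁺(aq) + Pb(s) → 2 Ag(s) + Pb²⁺(aq), so Q = [Pb²⁺(aq)] / [Ag⁺(aq)]^2 = 825 and log Q = 2.917.
E = E° − (0.0641/n)·log Q = +0.94 − (0.0641/2)(2.917) = +0.85 V.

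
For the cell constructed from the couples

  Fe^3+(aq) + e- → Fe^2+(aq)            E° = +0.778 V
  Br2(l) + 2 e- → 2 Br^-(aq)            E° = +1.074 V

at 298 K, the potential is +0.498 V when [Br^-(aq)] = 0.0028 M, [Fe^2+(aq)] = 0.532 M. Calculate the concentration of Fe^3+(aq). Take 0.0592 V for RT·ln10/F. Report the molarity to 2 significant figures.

The Br₂/Br⁻ couple has the larger reduction potential, so it is the cathode: E°cell = +1.074 − (+0.778) = +0.296 V and n = 2.
From the Nernst equation, log Q = n(E° − E)/0.0592 = 2·(+0.296 − (+0.498))/0.0592 = −6.824.
For Br2(l) + 2 Fe^2+(aq) → 2 Br^-(aq) + 2 Fe^3+(aq), the reaction quotient is Q = ([Br^-(aq)]^2·[Fe^3+(aq)]^2) / [Fe^2+(aq)]^2.
Solving for the unknown gives log [Fe^3+(aq)] = −1.133, so [Fe^3+(aq)] ≈ 0.074 M.

0.074 M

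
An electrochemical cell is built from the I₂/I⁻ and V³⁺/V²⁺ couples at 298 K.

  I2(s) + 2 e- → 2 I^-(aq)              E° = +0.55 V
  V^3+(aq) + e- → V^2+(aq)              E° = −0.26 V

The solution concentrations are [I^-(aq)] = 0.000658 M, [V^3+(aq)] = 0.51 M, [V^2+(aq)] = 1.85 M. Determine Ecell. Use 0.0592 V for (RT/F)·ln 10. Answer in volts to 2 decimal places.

I₂/I⁻ is reduced (cathode, E° = +0.55 V) and V³⁺/V²⁺ is oxidized (anode).
E°cell = +0.55 − (−0.26) = +0.81 V, with n = 2 electrons transferred.
For the overall reaction I2(s) + 2 V^2+(aq) → 2 I^-(aq) + 2 V^3+(aq), Q = ([I^-(aq)]^2·[V^3+(aq)]^2) / [V^2+(aq)]^2 = 3.29×10^−8, giving log Q = −7.483.
E = E° − (0.0592/n)·log Q = +0.81 − (0.0592/2)(−7.483) = +1.03 V.

+1.03 V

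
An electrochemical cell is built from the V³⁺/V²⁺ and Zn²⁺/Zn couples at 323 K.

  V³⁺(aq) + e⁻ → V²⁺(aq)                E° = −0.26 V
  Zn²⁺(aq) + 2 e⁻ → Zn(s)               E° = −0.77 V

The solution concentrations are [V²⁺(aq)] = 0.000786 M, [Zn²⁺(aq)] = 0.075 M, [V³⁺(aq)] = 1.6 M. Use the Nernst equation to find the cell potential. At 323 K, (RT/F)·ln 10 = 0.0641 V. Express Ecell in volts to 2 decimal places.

+0.76 V

The V³⁺/V²⁺ couple has the more positive E°, so it is the cathode; Zn²⁺/Zn is the anode.
The standard potential is −0.26 − (−0.77) = +0.51 V and the balanced reaction transfers n = 2 electrons.
The balanced reaction is 2 V³⁺(aq) + Zn(s) → 2 V²⁺(aq) + Zn²⁺(aq), so Q = ([V²⁺(aq)]^2·[Zn²⁺(aq)]) / [V³⁺(aq)]^2 = 1.81×10^−8 and log Q = −7.742.
E = E° − (0.0641/n)·log Q = +0.51 − (0.0641/2)(−7.742) = +0.76 V.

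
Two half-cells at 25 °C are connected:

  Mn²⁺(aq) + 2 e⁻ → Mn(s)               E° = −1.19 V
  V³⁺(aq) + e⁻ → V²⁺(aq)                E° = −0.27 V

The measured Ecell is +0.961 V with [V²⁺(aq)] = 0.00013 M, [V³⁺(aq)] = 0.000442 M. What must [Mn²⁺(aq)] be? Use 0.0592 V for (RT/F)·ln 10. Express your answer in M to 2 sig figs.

With V³⁺/V²⁺ at the cathode and Mn²⁺/Mn at the anode, E°cell = −0.27 − (−1.19) = +0.92 V (n = 2).
Rearranging E = E° − (0.0592/n)·log Q gives log Q = 2(+0.92 − (+0.961))/0.0592 = −1.385.
Balancing electrons gives 2 V³⁺(aq) + Mn(s) → 2 V²⁺(aq) + Mn²⁺(aq); thus Q = ([V²⁺(aq)]^2·[Mn²⁺(aq)]) / [V³⁺(aq)]^2.
Solving for the unknown gives log [Mn²⁺(aq)] = −0.322, so [Mn²⁺(aq)] ≈ 0.48 M.

0.48 M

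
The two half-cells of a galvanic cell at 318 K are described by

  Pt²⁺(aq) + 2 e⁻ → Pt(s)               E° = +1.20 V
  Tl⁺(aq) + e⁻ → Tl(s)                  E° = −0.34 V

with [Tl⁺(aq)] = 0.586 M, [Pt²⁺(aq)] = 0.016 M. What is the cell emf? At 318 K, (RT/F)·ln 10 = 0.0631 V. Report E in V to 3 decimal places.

The Pt²⁺/Pt couple has the more positive E°, so it is the cathode; Tl⁺/Tl is the anode.
E°cell = +1.20 − (−0.34) = +1.54 V, with n = 2 electrons transferred.
The balanced reaction is Pt²⁺(aq) + 2 Tl(s) → Pt(s) + 2 Tl⁺(aq), so Q = [Tl⁺(aq)]^2 / [Pt²⁺(aq)] = 21.5 and log Q = 1.332.
By the Nernst equation, E = +1.54 − (0.0631/2)·(1.332) = +1.498 V.

+1.498 V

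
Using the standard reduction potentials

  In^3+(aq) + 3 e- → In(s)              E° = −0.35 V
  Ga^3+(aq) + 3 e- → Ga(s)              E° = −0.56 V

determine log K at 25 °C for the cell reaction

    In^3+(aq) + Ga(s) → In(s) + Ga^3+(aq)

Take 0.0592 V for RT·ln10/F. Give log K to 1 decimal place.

log K = 10.6

The In³⁺/In couple is reduced (cathode); E°cell = −0.35 − (−0.56) = +0.21 V with n = 3.
At equilibrium E = 0, so log K = nE°cell / 0.0592 = (3)(+0.21) / 0.0592 = 10.6.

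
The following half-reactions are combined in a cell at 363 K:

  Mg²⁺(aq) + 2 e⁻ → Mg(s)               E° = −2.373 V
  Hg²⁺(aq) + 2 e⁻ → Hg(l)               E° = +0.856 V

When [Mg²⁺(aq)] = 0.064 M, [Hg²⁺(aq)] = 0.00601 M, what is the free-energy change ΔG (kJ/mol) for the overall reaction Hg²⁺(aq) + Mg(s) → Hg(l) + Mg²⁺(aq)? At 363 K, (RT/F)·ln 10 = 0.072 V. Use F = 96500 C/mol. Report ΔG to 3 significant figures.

With Hg²⁺/Hg reduced at the cathode, E°cell = +0.856 − (−2.373) = +3.229 V and n = 2.
Q = [Mg²⁺(aq)] / [Hg²⁺(aq)] = 10.6, so log Q = 1.027 and E = +3.229 − (0.072/2)(1.027) = +3.1920 V.
Then ΔG = −nFE = −2 × 96500 × +3.1920 J/mol = −616 kJ/mol.

−616 kJ/mol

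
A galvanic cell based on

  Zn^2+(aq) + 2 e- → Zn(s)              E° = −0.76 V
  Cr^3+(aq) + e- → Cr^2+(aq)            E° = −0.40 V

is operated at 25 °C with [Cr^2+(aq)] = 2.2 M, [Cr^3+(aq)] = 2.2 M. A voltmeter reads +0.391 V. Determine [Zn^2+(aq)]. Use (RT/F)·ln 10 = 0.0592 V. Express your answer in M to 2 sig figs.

0.090 M

Cr³⁺/Cr²⁺ is the cathode (higher E°); E°cell = −0.40 − (−0.76) = +0.36 V with n = 2.
Rearranging E = E° − (0.0592/n)·log Q gives log Q = 2(+0.36 − (+0.391))/0.0592 = −1.047.
Balancing electrons gives 2 Cr^3+(aq) + Zn(s) → 2 Cr^2+(aq) + Zn^2+(aq); thus Q = ([Cr^2+(aq)]^2·[Zn^2+(aq)]) / [Cr^3+(aq)]^2.
Substituting the known concentrations and solving, log [Zn^2+(aq)] = −1.047 and [Zn^2+(aq)] = 0.090 M.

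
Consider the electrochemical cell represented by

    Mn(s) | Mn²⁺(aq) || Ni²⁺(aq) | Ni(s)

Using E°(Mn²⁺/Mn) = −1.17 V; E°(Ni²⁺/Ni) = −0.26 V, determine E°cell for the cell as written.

+0.91 V

By convention the left-hand electrode in cell notation is the anode (oxidation) and the right-hand electrode is the cathode (reduction).
E°cell = E°(right) − E°(left) = −0.26 − (−1.17) = +0.91 V.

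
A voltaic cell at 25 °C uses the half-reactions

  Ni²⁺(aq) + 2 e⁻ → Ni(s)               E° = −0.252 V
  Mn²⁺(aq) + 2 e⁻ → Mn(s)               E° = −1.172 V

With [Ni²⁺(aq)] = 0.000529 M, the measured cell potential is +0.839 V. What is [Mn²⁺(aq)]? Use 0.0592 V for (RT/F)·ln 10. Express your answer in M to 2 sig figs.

0.29 M

With Ni²⁺/Ni at the cathode and Mn²⁺/Mn at the anode, E°cell = −0.252 − (−1.172) = +0.920 V (n = 2).
Rearranging E = E° − (0.0592/n)·log Q gives log Q = 2(+0.920 − (+0.839))/0.0592 = 2.736.
The balanced reaction is Ni²⁺(aq) + Mn(s) → Ni(s) + Mn²⁺(aq), so Q = [Mn²⁺(aq)] / [Ni²⁺(aq)].
Substituting the known concentrations and solving, log [Mn²⁺(aq)] = −0.541 and [Mn²⁺(aq)] = 0.29 M.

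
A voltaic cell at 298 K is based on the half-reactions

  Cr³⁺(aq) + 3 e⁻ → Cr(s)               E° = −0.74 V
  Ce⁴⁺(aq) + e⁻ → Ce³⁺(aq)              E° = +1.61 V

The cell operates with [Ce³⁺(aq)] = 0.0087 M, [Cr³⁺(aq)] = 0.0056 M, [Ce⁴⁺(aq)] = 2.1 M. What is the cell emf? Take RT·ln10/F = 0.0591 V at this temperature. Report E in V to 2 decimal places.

+2.54 V

Ce⁴⁺/Ce³⁺ is reduced (cathode, E° = +1.61 V) and Cr³⁺/Cr is oxidized (anode).
E°cell = +1.61 − (−0.74) = +2.35 V, with n = 3 electrons transferred.
The balanced reaction is 3 Ce⁴⁺(aq) + Cr(s) → 3 Ce³⁺(aq) + Cr³⁺(aq), so Q = ([Ce³⁺(aq)]^3·[Cr³⁺(aq)]) / [Ce⁴⁺(aq)]^3 = 3.98×10^−10 and log Q = −9.400.
By the Nernst equation, E = +2.35 − (0.0591/3)·(−9.400) = +2.54 V.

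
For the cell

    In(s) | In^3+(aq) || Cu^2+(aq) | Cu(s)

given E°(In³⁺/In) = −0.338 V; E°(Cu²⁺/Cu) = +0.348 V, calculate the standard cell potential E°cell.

+0.686 V

By convention the left-hand electrode in cell notation is the anode (oxidation) and the right-hand electrode is the cathode (reduction).
E°cell = E°(right) − E°(left) = +0.348 − (−0.338) = +0.686 V.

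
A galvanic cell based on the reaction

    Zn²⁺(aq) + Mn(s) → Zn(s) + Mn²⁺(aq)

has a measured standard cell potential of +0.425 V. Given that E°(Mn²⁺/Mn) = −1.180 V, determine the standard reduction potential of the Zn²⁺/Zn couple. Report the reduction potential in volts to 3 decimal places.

−0.755 V

In the reaction as written the Zn²⁺/Zn couple is reduced (cathode) and Mn²⁺/Mn is oxidized (anode), so E°cell = E°(Zn²⁺/Zn) − E°(Mn²⁺/Mn).
E°(Zn²⁺/Zn) = E°cell + E°(anode) = +0.425 + (−1.180) = −0.755 V.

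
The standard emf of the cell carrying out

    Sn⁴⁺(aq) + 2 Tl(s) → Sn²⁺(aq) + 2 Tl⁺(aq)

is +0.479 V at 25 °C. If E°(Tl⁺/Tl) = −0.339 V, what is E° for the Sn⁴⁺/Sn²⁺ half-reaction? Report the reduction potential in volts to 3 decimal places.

+0.140 V

In the reaction as written the Sn⁴⁺/Sn²⁺ couple is reduced (cathode) and Tl⁺/Tl is oxidized (anode), so E°cell = E°(Sn⁴⁺/Sn²⁺) − E°(Tl⁺/Tl).
E°(Sn⁴⁺/Sn²⁺) = E°cell + E°(anode) = +0.479 + (−0.339) = +0.140 V.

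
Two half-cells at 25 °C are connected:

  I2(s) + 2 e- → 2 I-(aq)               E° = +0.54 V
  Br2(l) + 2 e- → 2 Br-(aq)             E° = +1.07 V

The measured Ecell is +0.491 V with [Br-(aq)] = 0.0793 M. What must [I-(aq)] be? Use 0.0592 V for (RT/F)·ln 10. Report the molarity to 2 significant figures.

0.017 M

With Br₂/Br⁻ at the cathode and I₂/I⁻ at the anode, E°cell = +1.07 − (+0.54) = +0.53 V (n = 2).
From the Nernst equation, log Q = n(E° − E)/0.0592 = 2·(+0.53 − (+0.491))/0.0592 = 1.318.
Balancing electrons gives Br2(l) + 2 I-(aq) → 2 Br-(aq) + I2(s); thus Q = [Br-(aq)]^2 / [I-(aq)]^2.
Substituting the known concentrations and solving, log [I-(aq)] = −1.760 and [I-(aq)] = 0.017 M.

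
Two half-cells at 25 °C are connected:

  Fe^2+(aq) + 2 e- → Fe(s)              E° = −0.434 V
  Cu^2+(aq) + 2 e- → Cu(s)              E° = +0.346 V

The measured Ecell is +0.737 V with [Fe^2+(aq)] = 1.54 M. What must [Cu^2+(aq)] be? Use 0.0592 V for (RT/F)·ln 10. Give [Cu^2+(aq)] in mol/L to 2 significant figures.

With Cu²⁺/Cu at the cathode and Fe²⁺/Fe at the anode, E°cell = +0.346 − (−0.434) = +0.780 V (n = 2).
Rearranging E = E° − (0.0592/n)·log Q gives log Q = 2(+0.780 − (+0.737))/0.0592 = 1.453.
For Cu^2+(aq) + Fe(s) → Cu(s) + Fe^2+(aq), the reaction quotient is Q = [Fe^2+(aq)] / [Cu^2+(aq)].
Solving for the unknown gives log [Cu^2+(aq)] = −1.265, so [Cu^2+(aq)] ≈ 0.054 M.

0.054 M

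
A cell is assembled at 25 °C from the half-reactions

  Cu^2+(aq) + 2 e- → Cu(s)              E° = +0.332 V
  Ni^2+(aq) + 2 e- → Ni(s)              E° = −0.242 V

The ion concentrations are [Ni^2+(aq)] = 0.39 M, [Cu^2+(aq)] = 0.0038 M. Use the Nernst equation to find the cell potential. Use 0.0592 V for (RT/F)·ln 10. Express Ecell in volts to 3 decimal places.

+0.514 V

Since E°(Cu²⁺/Cu) > E°(Ni²⁺/Ni), Cu²⁺/Cu serves as the cathode.
E°cell = +0.332 − (−0.242) = +0.574 V, with n = 2 electrons transferred.
For the overall reaction Cu^2+(aq) + Ni(s) → Cu(s) + Ni^2+(aq), Q = [Ni^2+(aq)] / [Cu^2+(aq)] = 103, giving log Q = 2.011.
E = E° − (0.0592/n)·log Q = +0.574 − (0.0592/2)(2.011) = +0.514 V.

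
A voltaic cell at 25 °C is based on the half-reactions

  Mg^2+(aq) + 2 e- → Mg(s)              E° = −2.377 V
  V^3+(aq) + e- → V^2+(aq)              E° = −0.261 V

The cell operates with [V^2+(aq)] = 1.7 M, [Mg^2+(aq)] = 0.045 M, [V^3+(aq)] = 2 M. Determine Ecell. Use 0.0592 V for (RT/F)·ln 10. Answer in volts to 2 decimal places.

+2.16 V

The V³⁺/V²⁺ couple has the more positive E°, so it is the cathode; Mg²⁺/Mg is the anode.
E°cell = E°cat − E°an = −0.261 − (−2.377) = +2.116 V; n = 2.
The balanced reaction is 2 V^3+(aq) + Mg(s) → 2 V^2+(aq) + Mg^2+(aq), so Q = ([V^2+(aq)]^2·[Mg^2+(aq)]) / [V^3+(aq)]^2 = 0.0325 and log Q = −1.488.
E = E° − (0.0592/n)·log Q = +2.116 − (0.0592/2)(−1.488) = +2.16 V.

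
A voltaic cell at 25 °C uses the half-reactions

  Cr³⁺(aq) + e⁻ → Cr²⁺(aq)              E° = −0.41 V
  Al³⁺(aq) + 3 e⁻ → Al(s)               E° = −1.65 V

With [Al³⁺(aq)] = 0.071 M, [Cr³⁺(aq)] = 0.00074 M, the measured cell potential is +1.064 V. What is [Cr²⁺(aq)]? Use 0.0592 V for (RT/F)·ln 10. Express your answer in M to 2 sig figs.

With Cr³⁺/Cr²⁺ at the cathode and Al³⁺/Al at the anode, E°cell = −0.41 − (−1.65) = +1.24 V (n = 3).
From the Nernst equation, log Q = n(E° − E)/0.0592 = 3·(+1.24 − (+1.064))/0.0592 = 8.919.
The balanced reaction is 3 Cr³⁺(aq) + Al(s) → 3 Cr²⁺(aq) + Al³⁺(aq), so Q = ([Cr²⁺(aq)]^3·[Al³⁺(aq)]) / [Cr³⁺(aq)]^3.
Substituting the known concentrations and solving, log [Cr²⁺(aq)] = 0.225 and [Cr²⁺(aq)] = 1.7 M.

1.7 M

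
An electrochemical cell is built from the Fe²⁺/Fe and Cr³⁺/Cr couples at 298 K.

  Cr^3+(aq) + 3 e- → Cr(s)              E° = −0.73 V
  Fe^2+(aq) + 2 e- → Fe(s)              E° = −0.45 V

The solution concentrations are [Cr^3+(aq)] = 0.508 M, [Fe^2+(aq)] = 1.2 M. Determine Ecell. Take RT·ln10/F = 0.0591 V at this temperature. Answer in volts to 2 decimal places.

+0.29 V

The Fe²⁺/Fe couple has the more positive E°, so it is the cathode; Cr³⁺/Cr is the anode.
E°cell = −0.45 − (−0.73) = +0.28 V, with n = 6 electrons transferred.
Balancing gives 3 Fe^2+(aq) + 2 Cr(s) → 3 Fe(s) + 2 Cr^3+(aq); hence Q = [Cr^3+(aq)]^2 / [Fe^2+(aq)]^3 = 0.149 (log Q = −0.826).
Applying E = E° − (RT ln10/nF)·log Q gives +0.28 − (0.0591/6)(−0.826) = +0.29 V.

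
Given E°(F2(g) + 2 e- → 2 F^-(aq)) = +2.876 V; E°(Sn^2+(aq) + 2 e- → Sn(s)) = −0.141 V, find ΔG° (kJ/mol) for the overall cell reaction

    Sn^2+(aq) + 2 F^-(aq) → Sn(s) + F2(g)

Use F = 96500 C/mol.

+582 kJ/mol

In the reaction as written Sn^2+(aq) is reduced, so the Sn²⁺/Sn couple is the cathode and F₂/F⁻ is the anode.
E°cell = −0.141 − (+2.876) = −3.017 V; balancing electrons gives n = 2.
ΔG° = −nFE°cell = −(2)(96500)(−3.017) J/mol = +582 kJ/mol.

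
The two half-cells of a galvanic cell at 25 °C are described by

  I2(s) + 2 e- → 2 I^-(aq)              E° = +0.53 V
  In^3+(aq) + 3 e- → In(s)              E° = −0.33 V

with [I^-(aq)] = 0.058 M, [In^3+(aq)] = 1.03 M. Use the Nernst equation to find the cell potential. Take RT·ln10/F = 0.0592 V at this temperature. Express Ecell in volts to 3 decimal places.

I₂/I⁻ is reduced (cathode, E° = +0.53 V) and In³⁺/In is oxidized (anode).
E°cell = E°cat − E°an = +0.53 − (−0.33) = +0.86 V; n = 6.
For the overall reaction 3 I2(s) + 2 In(s) → 6 I^-(aq) + 2 In^3+(aq), Q = [I^-(aq)]^6·[In^3+(aq)]^2 = 4.04×10^−8, giving log Q = −7.394.
E = E° − (0.0592/n)·log Q = +0.86 − (0.0592/6)(−7.394) = +0.933 V.

+0.933 V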